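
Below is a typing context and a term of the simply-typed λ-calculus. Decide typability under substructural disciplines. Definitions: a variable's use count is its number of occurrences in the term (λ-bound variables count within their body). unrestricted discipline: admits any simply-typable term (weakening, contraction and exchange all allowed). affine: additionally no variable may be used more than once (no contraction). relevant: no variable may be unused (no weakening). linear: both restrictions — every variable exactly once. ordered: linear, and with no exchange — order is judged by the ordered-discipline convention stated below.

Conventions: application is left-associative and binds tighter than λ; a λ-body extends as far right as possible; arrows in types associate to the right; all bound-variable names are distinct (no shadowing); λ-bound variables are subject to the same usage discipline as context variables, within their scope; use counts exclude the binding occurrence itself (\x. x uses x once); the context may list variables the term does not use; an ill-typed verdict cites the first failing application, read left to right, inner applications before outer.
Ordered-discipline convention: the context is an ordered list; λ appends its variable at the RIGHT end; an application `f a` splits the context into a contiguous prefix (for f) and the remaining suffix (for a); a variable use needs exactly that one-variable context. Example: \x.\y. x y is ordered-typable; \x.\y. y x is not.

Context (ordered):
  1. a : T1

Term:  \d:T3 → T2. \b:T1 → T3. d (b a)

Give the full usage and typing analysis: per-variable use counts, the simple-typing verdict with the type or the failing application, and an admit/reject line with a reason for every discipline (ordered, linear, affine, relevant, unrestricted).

use counts: a=1; d (bound)=1; b (bound)=1
use order (left to right): d, b, a
typing: ✓ — (T3 → T2) → (T1 → T3) → T2
ordered: ✗, use order d, b, a needs exchange
linear: ✓, each of a, d, b used exactly once
affine: ✓, a, d, b: no repeats, contraction unneeded
relevant: ✓, a, d, b: all used, weakening unneeded
unrestricted: ✓, simply typable at (T3 → T2) → (T1 → T3) → T2; W, C, E all held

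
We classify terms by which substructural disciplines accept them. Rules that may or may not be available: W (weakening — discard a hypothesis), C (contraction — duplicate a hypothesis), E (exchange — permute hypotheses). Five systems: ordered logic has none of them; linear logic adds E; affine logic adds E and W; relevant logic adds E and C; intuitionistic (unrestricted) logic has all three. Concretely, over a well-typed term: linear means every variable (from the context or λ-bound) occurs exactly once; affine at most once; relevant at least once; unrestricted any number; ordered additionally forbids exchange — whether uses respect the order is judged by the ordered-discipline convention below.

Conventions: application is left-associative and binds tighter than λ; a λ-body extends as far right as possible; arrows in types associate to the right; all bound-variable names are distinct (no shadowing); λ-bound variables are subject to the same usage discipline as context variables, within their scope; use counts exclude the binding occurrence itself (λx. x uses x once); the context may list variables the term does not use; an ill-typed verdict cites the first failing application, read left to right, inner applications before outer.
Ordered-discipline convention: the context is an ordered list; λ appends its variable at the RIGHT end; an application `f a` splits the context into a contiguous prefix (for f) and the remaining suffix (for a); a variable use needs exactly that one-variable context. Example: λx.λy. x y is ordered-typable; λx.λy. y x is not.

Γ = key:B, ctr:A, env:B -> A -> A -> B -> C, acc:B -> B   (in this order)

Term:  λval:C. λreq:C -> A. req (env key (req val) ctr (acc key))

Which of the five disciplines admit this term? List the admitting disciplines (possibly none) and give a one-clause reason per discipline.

admitting disciplines: relevant, unrestricted
variable uses: key: 2×; ctr: 1×; env: 1×; acc: 1×; val (bound): 1×; req (bound): 2×
order of uses: req, env, key, req, val, ctr, acc, key
typing: well-typed — term : C -> (C -> A) -> A
ordered: ✗, needs contraction — key ×2, req ×2
linear: ✗, needs contraction — key ×2, req ×2
affine: ✗, needs contraction — key ×2, req ×2
relevant: ✓, none of key, ctr, env, acc, val, req goes unused
unrestricted: ✓, typability at C -> (C -> A) -> A is all that's needed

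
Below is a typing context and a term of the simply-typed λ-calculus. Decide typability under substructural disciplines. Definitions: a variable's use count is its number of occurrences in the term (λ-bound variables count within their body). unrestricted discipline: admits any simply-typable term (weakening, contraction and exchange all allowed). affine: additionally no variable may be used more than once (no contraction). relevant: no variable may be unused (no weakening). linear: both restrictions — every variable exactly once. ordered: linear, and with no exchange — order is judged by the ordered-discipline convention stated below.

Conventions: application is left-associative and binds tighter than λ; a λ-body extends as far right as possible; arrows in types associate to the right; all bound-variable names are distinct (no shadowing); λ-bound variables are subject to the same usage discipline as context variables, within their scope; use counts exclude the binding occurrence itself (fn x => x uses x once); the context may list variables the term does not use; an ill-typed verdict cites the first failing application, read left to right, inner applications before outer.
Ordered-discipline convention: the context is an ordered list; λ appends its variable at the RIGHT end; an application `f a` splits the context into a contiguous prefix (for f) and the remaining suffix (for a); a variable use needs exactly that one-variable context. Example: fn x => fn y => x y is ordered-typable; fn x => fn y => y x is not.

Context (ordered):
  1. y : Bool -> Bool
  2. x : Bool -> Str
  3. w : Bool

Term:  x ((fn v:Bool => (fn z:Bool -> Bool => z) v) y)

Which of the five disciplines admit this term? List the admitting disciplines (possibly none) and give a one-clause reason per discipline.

admitted in: none
variable uses: y ×1, x ×1, w ×0, v (λ-bound) ×1, z (λ-bound) ×1
use order (left to right): x, z, v, y
typing: ill-typed: an argument Bool mismatches the expected Bool -> Bool
ordered: ✗, a type mismatch blocks all five
linear: ✗, the type mismatch rejects it
affine: ✗, not simply typable
relevant: ✗, fails simple typing
unrestricted: ✗, a type mismatch blocks all five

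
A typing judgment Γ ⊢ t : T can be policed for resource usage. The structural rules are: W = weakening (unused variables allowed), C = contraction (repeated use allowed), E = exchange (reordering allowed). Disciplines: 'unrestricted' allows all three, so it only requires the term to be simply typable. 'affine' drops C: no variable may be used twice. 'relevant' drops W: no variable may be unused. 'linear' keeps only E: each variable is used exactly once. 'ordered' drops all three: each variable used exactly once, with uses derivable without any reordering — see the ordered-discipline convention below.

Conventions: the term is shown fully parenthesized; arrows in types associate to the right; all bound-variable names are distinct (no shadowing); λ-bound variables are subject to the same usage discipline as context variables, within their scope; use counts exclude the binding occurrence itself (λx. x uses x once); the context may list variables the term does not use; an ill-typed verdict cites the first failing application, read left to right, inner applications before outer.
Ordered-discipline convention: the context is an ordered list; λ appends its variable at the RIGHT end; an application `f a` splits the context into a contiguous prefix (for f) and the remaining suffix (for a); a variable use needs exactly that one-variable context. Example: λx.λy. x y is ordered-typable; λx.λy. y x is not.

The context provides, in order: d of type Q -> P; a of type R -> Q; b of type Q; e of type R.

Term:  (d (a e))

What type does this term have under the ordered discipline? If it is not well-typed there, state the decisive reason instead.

not well-typed under ordered — unused: b — weakening required
variable uses: d: 1, a: 1, b: 0, e: 1
order of uses: d, a, e
typing: the term checks, with type P
summary: ordered ✗ | linear ✗ | affine ✓ | relevant ✗ | unrestricted ✓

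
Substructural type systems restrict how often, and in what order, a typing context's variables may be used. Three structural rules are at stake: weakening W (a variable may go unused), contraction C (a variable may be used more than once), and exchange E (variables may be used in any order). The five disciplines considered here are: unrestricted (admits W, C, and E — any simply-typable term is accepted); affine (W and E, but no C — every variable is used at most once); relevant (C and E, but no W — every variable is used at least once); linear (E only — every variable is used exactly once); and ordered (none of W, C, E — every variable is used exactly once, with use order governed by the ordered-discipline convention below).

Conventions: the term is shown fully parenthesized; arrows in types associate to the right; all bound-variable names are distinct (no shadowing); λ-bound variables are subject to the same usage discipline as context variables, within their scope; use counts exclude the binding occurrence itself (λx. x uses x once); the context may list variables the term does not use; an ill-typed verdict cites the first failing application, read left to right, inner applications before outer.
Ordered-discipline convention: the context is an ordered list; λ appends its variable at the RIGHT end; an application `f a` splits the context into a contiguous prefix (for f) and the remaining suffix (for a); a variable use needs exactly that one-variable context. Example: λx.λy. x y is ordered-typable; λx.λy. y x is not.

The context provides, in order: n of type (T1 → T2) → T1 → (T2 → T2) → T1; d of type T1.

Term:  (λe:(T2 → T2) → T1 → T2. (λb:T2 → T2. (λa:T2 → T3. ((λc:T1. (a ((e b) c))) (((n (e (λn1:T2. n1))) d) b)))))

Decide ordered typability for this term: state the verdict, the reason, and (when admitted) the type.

no — uses contraction: e ×2, b ×2
variable uses: n: 1; d: 1; e (λ-bound): 2; b (λ-bound): 2; a (λ-bound): 1; c (λ-bound): 1; n1 (λ-bound): 1
order of uses: a, e, b, c, n, e, n1, d, b
typing: the term checks, with type ((T2 → T2) → T1 → T2) → (T2 → T2) → (T2 → T3) → T3
across the five disciplines: ordered ✗ | linear ✗ | affine ✗ | relevant ✓ | unrestricted ✓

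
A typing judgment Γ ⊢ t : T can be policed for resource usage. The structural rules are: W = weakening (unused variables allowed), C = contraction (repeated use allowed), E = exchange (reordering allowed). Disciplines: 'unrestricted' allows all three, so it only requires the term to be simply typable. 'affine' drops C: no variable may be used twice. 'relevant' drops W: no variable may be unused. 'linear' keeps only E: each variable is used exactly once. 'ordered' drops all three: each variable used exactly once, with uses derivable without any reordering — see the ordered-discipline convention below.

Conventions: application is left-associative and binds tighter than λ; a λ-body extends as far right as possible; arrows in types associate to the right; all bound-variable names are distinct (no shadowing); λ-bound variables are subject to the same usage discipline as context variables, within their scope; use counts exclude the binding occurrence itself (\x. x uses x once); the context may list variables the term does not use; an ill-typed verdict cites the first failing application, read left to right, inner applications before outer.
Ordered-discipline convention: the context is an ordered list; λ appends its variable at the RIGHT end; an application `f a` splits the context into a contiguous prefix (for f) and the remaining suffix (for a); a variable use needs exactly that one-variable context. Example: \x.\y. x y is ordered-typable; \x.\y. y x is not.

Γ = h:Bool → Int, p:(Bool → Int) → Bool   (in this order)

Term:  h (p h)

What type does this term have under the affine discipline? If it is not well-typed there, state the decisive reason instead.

not well-typed under affine — repeated use of h ×2
variable uses: h ×2; p ×1
uses in reading order: h, p, h
typing: ✓ — Int
per-discipline verdicts: ordered ✗; linear ✗; affine ✗; relevant ✓; unrestricted ✓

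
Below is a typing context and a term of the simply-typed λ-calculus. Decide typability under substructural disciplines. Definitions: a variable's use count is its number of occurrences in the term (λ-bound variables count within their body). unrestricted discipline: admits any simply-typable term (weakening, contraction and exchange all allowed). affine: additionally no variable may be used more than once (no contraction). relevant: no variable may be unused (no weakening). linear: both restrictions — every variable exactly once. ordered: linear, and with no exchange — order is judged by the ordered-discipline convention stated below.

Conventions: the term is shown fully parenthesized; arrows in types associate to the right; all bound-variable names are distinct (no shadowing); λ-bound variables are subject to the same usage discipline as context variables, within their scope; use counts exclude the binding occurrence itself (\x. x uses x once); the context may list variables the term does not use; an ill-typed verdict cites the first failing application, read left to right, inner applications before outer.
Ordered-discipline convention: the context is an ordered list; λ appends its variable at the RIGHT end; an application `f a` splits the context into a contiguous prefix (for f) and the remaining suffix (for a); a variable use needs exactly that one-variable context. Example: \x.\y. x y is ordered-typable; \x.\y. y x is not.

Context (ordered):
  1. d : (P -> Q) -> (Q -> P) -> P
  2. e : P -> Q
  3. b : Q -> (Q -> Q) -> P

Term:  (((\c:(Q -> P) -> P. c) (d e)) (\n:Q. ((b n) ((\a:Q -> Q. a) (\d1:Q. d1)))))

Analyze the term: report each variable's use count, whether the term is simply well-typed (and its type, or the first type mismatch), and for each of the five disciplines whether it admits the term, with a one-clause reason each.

use counts: d: 1×; e: 1×; b: 1×; c (λ-bound): 1×; n (λ-bound): 1×; a (λ-bound): 1×; d1 (λ-bound): 1×
order of uses: c, d, e, b, n, a, d1
typing: ✓ — P
ordered: ✓ — single-use (d, e, b, c, n, a, d1), ordered derivation ok
linear: ✓ — exactly-once usage across d, e, b, c, n, a, d1
affine: ✓ — d, e, b, c, n, a, d1: no repeats, contraction unneeded
relevant: ✓ — at least one use each (d, e, b, c, n, a, d1)
unrestricted: ✓ — typability at P is all that's needed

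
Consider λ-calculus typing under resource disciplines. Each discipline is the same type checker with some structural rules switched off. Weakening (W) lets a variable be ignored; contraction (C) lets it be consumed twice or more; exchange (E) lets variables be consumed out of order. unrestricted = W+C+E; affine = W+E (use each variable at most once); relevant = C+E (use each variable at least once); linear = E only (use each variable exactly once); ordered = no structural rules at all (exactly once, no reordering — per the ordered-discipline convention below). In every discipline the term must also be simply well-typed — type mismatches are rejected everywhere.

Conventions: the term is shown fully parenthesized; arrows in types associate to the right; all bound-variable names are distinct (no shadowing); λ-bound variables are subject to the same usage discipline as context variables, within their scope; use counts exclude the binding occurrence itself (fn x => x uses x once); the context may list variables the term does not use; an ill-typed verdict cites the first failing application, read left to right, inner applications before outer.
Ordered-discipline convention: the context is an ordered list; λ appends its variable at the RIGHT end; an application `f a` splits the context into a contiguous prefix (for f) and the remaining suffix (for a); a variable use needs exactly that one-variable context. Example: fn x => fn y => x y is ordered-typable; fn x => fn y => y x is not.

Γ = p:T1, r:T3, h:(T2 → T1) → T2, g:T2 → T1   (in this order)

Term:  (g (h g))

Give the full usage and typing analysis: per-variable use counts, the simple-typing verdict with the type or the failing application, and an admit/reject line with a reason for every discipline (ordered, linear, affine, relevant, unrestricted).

use counts: p=0; r=0; h=1; g=2
left-to-right use order: g, h, g
typing: well-typed at T1
ordered: ✗ — g ×2 used more than once (contraction); p, r left unused
linear: ✗ — g ×2 used more than once (contraction); p, r left unused
affine: ✗ — g ×2 used more than once (contraction)
relevant: ✗ — p, r left unused
unrestricted: ✓ — simply typable at T1; W, C, E all held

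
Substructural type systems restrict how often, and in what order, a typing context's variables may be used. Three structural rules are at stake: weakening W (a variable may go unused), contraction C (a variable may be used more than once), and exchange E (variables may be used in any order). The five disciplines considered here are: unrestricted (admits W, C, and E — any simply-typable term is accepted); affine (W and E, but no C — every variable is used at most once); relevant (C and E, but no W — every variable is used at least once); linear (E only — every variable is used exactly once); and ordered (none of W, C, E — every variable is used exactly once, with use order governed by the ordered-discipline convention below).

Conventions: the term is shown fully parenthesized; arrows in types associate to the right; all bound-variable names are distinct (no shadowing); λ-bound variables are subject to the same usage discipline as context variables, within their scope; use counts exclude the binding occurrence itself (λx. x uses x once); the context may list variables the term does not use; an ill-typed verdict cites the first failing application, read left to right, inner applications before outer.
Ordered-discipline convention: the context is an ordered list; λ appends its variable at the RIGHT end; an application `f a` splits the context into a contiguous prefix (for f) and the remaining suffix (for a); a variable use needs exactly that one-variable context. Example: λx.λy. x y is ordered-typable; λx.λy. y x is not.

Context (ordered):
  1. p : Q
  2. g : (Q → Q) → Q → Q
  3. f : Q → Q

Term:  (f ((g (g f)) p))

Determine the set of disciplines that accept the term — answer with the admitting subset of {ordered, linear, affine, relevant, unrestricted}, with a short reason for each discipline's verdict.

admitted in: relevant, unrestricted
variable uses: p=1; g=2; f=2
use order (left to right): f, g, g, f, p
typing: ✓ — Q
ordered: ✗, needs contraction — g ×2, f ×2
linear: ✗, needs contraction — g ×2, f ×2
affine: ✗, needs contraction — g ×2, f ×2
relevant: ✓, p, g, f: all used, weakening unneeded
unrestricted: ✓, simply typable at Q; W, C, E all held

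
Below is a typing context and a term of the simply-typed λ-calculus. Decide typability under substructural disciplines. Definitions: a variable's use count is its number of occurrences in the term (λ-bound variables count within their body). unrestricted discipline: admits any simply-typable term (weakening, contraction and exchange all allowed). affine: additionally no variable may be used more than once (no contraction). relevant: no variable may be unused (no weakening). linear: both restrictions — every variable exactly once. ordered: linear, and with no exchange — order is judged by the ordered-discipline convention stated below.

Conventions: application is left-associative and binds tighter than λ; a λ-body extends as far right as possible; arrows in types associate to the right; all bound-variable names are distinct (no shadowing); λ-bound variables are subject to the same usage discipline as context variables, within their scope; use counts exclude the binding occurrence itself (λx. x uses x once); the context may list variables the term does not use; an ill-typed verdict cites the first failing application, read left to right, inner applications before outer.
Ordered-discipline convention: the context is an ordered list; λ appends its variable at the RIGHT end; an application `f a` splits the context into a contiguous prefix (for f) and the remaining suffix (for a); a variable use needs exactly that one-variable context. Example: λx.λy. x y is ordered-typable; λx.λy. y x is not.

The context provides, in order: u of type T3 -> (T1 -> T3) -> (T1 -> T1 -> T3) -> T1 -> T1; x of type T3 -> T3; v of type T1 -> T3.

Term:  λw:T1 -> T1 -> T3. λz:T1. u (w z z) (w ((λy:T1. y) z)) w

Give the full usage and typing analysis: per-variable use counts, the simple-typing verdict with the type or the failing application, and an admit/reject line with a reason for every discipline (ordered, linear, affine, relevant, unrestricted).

use counts: u=1; x=0; v=0; w (λ-bound)=3; z (λ-bound)=3; y (λ-bound)=1
uses in reading order: u, w, z, z, w, y, z, w
typing: the term checks, with type (T1 -> T1 -> T3) -> T1 -> T1 -> T1
ordered: ✗, uses contraction: w ×3, z ×3; x, v left unused
linear: ✗, uses contraction: w ×3, z ×3; x, v left unused
affine: ✗, uses contraction: w ×3, z ×3
relevant: ✗, x, v left unused
unrestricted: ✓, well-typed at (T1 -> T1 -> T3) -> T1 -> T1 -> T1; no restrictions here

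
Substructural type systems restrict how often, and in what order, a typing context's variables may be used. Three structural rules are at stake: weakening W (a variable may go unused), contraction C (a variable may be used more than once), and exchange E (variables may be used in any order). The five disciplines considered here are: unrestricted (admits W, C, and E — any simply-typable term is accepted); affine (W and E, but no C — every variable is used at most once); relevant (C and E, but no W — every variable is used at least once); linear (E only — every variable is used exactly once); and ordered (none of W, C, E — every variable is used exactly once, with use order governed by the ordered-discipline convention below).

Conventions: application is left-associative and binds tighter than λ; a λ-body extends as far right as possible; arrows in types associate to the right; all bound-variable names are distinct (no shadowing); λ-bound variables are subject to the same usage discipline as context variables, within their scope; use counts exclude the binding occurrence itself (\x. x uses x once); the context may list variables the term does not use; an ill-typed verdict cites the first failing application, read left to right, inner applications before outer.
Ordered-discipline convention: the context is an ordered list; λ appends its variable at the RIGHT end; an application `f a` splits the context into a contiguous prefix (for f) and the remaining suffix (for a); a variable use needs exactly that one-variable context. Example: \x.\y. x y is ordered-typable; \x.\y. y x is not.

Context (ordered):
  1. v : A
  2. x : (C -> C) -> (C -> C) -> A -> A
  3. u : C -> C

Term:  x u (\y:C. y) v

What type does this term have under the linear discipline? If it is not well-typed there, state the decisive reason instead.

term : A
variable uses: v: 1; x: 1; u: 1; y (bound): 1
order of uses: x, u, y, v
typing: well-typed at A
per-discipline verdicts: ordered ✗ · linear ✓ · affine ✓ · relevant ✓ · unrestricted ✓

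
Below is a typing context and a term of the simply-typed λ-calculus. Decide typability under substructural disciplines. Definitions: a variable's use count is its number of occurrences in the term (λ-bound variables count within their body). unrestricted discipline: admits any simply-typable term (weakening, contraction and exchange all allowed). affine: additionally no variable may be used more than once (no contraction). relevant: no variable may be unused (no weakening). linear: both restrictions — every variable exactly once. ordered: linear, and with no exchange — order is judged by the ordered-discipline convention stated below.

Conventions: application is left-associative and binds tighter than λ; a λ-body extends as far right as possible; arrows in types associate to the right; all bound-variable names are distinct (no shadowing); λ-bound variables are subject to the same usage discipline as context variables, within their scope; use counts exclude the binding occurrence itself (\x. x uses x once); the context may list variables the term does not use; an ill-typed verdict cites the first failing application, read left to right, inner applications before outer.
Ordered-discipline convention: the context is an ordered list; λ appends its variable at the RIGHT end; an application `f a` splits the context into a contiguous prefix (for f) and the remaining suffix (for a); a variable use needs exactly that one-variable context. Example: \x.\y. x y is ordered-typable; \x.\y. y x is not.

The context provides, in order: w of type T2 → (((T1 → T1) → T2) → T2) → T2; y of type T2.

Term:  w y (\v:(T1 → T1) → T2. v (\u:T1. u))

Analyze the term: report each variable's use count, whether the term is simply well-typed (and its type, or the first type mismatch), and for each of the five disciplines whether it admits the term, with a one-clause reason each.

counts: w: 1×, y: 1×, v (bound): 1×, u (bound): 1×
uses in reading order: w, y, v, u
typing: the term checks, with type T2
ordered: ✓ — w, y, v, u once each; derivable with no W/C/E
linear: ✓ — w, y, v, u: one use apiece
affine: ✓ — no duplicate uses among w, y, v, u
relevant: ✓ — at least one use each (w, y, v, u)
unrestricted: ✓ — typability at T2 is all that's needed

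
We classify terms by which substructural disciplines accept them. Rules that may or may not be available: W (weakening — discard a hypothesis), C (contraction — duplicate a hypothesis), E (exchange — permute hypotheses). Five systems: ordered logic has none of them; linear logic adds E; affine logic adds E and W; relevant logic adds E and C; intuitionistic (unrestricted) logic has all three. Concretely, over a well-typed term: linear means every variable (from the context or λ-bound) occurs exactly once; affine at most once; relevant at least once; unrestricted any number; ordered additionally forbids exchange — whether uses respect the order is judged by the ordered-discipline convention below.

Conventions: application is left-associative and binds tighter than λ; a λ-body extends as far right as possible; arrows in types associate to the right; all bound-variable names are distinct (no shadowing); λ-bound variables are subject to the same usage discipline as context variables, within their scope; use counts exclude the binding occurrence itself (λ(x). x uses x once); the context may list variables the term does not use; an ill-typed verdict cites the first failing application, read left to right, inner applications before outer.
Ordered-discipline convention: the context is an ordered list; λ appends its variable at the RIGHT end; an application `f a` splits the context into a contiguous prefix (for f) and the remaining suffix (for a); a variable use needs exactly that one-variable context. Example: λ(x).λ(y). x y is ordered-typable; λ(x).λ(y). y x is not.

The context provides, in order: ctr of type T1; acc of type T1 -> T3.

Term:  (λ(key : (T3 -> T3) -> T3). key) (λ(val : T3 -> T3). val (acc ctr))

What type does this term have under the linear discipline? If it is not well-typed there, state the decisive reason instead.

term : (T3 -> T3) -> T3
use counts: ctr: 1, acc: 1, key (bound): 1, val (bound): 1
left-to-right use order: key, val, acc, ctr
typing: the term checks, with type (T3 -> T3) -> T3
per-discipline verdicts: ordered ✗ · linear ✓ · affine ✓ · relevant ✓ · unrestricted ✓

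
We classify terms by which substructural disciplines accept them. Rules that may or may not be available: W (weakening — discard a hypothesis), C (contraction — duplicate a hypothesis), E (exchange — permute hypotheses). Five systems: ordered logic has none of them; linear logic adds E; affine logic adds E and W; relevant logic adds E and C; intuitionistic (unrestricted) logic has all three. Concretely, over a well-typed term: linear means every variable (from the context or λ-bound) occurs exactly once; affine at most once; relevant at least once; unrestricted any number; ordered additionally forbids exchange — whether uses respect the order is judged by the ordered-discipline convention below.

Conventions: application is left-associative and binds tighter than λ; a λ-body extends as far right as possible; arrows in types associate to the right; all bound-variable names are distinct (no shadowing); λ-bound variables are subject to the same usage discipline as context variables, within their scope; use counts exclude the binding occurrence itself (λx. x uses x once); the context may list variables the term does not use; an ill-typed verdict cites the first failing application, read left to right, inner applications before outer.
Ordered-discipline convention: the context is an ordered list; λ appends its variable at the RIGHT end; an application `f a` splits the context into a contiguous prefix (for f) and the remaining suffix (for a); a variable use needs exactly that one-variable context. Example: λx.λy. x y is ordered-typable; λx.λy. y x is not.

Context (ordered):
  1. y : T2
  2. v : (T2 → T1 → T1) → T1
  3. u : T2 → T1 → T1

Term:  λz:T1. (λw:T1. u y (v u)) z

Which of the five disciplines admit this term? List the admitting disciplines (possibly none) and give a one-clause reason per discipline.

accepted by: unrestricted
usage: y: 1×; v: 1×; u: 2×; z (bound): 1×; w (bound): 0×
use order (left to right): u, y, v, u, z
typing: the term checks, with type T1 → T1
ordered: ✗, needs contraction — u ×2; w left unused
linear: ✗, needs contraction — u ×2; w left unused
affine: ✗, needs contraction — u ×2
relevant: ✗, w left unused
unrestricted: ✓, type-checks (T1 → T1) and nothing is barred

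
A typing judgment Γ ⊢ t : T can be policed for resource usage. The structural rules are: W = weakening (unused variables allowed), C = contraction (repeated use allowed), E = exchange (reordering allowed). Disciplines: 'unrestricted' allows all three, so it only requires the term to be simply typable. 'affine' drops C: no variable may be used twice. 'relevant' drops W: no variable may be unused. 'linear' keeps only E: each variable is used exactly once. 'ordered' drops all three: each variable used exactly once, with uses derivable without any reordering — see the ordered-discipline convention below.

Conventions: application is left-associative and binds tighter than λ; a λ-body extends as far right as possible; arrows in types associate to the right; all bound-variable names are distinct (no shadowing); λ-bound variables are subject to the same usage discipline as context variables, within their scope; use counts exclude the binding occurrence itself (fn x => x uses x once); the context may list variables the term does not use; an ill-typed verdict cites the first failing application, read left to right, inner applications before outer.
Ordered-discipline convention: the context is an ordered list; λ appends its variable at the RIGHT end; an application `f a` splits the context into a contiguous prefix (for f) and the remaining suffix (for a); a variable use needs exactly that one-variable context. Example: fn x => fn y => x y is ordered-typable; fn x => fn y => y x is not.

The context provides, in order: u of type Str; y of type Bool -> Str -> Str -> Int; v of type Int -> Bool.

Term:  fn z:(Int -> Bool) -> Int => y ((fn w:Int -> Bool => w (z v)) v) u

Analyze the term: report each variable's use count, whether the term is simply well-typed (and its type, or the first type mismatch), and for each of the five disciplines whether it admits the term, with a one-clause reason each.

variable uses: u: 1, y: 1, v: 2, z (λ-bound): 1, w (λ-bound): 1
uses in reading order: y, w, z, v, v, u
typing: well-typed — term : ((Int -> Bool) -> Int) -> Str -> Int
ordered: ✗, repeated use of v ×2
linear: ✗, repeated use of v ×2
affine: ✗, repeated use of v ×2
relevant: ✓, at least one use each (u, y, v, z, w)
unrestricted: ✓, simply typable at ((Int -> Bool) -> Int) -> Str -> Int; W, C, E all held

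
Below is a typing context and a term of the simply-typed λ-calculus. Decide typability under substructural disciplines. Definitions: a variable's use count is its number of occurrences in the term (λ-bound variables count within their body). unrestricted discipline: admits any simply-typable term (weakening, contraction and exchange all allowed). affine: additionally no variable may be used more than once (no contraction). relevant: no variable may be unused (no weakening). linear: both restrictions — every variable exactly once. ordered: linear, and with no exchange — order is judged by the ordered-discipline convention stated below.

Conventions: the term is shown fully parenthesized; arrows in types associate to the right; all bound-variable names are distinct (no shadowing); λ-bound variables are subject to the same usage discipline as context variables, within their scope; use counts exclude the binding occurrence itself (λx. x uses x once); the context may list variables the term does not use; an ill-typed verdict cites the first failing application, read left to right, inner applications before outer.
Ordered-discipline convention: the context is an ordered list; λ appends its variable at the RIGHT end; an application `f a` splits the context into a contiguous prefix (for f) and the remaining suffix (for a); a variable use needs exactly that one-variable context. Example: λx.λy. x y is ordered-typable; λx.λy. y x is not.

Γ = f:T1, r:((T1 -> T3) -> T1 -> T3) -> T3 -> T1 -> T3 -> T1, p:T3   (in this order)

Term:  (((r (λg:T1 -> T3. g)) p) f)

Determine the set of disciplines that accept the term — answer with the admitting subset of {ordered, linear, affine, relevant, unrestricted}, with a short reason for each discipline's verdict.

admitted in: linear, affine, relevant, unrestricted
use counts: f=1; r=1; p=1; g (λ-bound)=1
uses in reading order: r, g, p, f
typing: ✓ — T3 -> T1
ordered: ✗ — no ordered split (uses run r, g, p, f)
linear: ✓ — each of f, r, p, g used exactly once
affine: ✓ — none of f, r, p, g used more than once
relevant: ✓ — f, r, p, g: all used, weakening unneeded
unrestricted: ✓ — simply typable at T3 -> T1; W, C, E all held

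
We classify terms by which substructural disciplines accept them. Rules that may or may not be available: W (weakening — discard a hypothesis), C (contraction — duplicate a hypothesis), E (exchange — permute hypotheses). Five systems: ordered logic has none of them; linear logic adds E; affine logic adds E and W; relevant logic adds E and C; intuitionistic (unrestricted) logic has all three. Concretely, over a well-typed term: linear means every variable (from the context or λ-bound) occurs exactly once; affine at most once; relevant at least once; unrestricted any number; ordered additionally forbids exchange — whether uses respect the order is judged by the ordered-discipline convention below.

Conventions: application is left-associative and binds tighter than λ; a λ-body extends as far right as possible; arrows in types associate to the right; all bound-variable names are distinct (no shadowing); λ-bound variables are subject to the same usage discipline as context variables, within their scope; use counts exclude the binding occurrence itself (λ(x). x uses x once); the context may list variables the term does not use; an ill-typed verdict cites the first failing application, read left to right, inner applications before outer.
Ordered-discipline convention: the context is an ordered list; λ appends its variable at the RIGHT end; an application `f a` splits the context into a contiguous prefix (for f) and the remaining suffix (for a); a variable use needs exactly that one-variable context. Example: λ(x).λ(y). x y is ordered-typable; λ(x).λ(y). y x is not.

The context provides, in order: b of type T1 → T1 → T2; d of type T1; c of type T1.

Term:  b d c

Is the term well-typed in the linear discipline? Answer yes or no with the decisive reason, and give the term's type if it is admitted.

yes — each of b, d, c used exactly once; term : T2
usage: b ×1, d ×1, c ×1
use order (left to right): b, d, c
typing: well-typed — term : T2
across the five disciplines: ordered ✓ | linear ✓ | affine ✓ | relevant ✓ | unrestricted ✓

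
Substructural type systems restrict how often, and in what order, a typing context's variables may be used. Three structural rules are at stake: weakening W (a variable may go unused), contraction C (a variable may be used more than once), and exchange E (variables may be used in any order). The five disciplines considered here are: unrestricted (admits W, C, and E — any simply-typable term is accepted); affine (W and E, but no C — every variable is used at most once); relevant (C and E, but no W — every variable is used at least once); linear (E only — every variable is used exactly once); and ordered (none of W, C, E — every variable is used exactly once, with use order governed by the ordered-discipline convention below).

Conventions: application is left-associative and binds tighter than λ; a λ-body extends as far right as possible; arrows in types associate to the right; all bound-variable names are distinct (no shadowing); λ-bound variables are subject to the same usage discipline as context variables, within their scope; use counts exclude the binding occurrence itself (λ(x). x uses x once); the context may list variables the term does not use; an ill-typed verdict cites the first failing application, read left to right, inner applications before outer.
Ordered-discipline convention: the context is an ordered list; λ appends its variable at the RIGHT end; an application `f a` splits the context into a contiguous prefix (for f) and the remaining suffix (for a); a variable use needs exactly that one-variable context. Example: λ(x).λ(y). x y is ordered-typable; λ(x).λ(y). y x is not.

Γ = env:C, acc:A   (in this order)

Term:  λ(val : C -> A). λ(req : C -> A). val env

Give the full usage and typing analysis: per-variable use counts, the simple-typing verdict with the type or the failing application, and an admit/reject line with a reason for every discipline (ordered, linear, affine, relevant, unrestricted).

counts: env=1, acc=0, val (bound)=1, req (bound)=0
left-to-right use order: val, env
typing: ✓ — (C -> A) -> (C -> A) -> A
ordered: ✗, acc, req left unused
linear: ✗, acc, req left unused
affine: ✓, no duplicate uses among env, acc, val, req
relevant: ✗, acc, req left unused
unrestricted: ✓, type-checks ((C -> A) -> (C -> A) -> A) and nothing is barred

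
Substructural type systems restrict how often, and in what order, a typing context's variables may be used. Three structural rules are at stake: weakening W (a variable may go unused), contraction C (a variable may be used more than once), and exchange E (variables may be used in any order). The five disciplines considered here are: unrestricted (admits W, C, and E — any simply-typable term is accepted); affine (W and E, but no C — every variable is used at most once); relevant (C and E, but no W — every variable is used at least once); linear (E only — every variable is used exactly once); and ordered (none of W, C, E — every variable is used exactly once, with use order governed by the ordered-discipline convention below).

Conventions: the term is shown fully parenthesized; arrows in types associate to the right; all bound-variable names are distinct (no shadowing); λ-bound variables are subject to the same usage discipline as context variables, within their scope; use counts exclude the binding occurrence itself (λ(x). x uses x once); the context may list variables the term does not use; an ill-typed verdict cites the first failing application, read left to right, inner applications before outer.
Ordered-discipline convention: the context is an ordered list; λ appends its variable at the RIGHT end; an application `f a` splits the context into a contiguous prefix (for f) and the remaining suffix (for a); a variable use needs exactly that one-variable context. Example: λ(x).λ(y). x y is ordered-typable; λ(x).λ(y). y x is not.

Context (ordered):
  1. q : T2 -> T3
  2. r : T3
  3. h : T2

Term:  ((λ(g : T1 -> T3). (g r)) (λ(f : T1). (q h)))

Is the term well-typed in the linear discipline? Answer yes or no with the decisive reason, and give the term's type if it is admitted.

no — fails simple typing
counts: q: 1; r: 1; h: 1; g (λ-bound): 1; f (λ-bound): 0
uses in reading order: g, r, q, h
typing: ill-typed: an application expects T1 but receives T3
across the five disciplines: ordered ✗; linear ✗; affine ✗; relevant ✗; unrestricted ✗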